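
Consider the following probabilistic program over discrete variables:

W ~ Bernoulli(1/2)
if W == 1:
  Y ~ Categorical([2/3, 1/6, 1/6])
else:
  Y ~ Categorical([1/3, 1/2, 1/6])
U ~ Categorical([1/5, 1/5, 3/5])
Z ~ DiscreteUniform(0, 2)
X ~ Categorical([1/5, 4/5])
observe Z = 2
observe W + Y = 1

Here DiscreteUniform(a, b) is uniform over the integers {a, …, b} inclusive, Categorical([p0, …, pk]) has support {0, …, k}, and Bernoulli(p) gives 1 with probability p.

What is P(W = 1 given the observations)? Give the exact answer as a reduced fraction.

P(W = 1 | obs) = 4/7

Enumerate traces; 12 have nonzero weight after conditioning:
  (W=0, Y=1, U=0, Z=2, X=0) weight 1/300
  (W=0, Y=1, U=0, Z=2, X=1) weight 1/75
  (W=0, Y=1, U=1, Z=2, X=0) weight 1/300
  (W=0, Y=1, U=1, Z=2, X=1) weight 1/75
  (W=0, Y=1, U=2, Z=2, X=0) weight 1/100
  (W=0, Y=1, U=2, Z=2, X=1) weight 1/25
  (W=1, Y=0, U=0, Z=2, X=0) weight 1/225
  (W=1, Y=0, U=0, Z=2, X=1) weight 4/225
  … 4 more
Group by W:
  weight(W=0) = 1/12
  weight(W=1) = 1/9
Total weight = 1/12 + 1/9 = 7/36
P(W=0 | obs) = 1/12 / 7/36 = 3/7
P(W=1 | obs) = 1/9 / 7/36 = 4/7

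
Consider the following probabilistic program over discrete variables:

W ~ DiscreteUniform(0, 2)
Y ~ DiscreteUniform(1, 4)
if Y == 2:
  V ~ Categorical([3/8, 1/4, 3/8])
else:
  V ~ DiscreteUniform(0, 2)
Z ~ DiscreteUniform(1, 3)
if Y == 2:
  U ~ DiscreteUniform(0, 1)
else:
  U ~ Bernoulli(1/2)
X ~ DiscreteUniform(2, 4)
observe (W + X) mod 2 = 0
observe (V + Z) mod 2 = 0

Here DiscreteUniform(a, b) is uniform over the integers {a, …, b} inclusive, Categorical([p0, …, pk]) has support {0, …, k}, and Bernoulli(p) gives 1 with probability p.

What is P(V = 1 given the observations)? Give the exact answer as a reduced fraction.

Enumerate traces; 160 have nonzero weight after conditioning:
  (W=0, Y=1, V=0, Z=2, U=0, X=2) weight 1/648
  (W=0, Y=1, V=0, Z=2, U=0, X=4) weight 1/648
  (W=0, Y=1, V=0, Z=2, U=1, X=2) weight 1/648
  (W=0, Y=1, V=0, Z=2, U=1, X=4) weight 1/648
  (W=0, Y=1, V=1, Z=1, U=0, X=2) weight 1/648
  (W=0, Y=1, V=1, Z=1, U=0, X=4) weight 1/648
  (W=0, Y=1, V=1, Z=1, U=1, X=2) weight 1/648
  (W=0, Y=1, V=1, Z=1, U=1, X=4) weight 1/648
  (W=0, Y=1, V=2, Z=2, U=0, X=2) weight 1/648
  … 151 more
Group by V:
  weight(V=0) = 55/864
  weight(V=1) = 25/216
  weight(V=2) = 55/864
Total weight = 55/864 + 25/216 + 55/864 = 35/144
P(V=0 | obs) = 55/864 / 35/144 = 11/42
P(V=1 | obs) = 25/216 / 35/144 = 10/21
P(V=2 | obs) = 55/864 / 35/144 = 11/42

P(V = 1 | obs) = 10/21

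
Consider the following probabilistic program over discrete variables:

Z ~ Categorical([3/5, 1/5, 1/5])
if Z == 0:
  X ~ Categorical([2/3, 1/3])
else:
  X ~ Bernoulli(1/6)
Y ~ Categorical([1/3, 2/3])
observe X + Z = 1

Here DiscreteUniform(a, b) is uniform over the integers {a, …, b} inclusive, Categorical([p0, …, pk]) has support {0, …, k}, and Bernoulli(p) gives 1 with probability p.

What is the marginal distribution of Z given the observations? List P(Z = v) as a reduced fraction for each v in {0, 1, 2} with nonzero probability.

Enumerate traces; 4 have nonzero weight after conditioning:
  (Z=0, X=1, Y=0) weight 1/15
  (Z=0, X=1, Y=1) weight 2/15
  (Z=1, X=0, Y=0) weight 1/18
  (Z=1, X=0, Y=1) weight 1/9
Group by Z:
  weight(Z=0) = 1/5
  weight(Z=1) = 1/6
Total weight = 1/5 + 1/6 = 11/30
P(Z=0 | obs) = 1/5 / 11/30 = 6/11
P(Z=1 | obs) = 1/6 / 11/30 = 5/11

P(Z=0) = 6/11, P(Z=1) = 5/11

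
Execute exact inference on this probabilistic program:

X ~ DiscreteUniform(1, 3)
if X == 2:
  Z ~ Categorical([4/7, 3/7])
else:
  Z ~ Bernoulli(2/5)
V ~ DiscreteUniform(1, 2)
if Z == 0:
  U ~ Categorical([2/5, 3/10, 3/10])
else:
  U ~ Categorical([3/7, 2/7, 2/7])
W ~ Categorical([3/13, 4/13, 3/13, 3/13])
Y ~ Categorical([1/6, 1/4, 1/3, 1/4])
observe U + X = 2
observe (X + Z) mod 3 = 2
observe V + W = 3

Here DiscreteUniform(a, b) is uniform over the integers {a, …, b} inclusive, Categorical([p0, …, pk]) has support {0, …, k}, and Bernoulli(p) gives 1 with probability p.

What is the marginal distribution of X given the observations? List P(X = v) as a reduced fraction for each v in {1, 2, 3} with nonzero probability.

Enumerate traces; 16 have nonzero weight after conditioning:
  (X=1, Z=1, V=1, U=1, W=2, Y=0) weight 1/1365
  (X=1, Z=1, V=1, U=1, W=2, Y=1) weight 1/910
  (X=1, Z=1, V=1, U=1, W=2, Y=2) weight 2/1365
  (X=1, Z=1, V=1, U=1, W=2, Y=3) weight 1/910
  (X=1, Z=1, V=2, U=1, W=1, Y=0) weight 4/4095
  (X=1, Z=1, V=2, U=1, W=1, Y=1) weight 2/1365
  (X=1, Z=1, V=2, U=1, W=1, Y=2) weight 8/4095
  (X=1, Z=1, V=2, U=1, W=1, Y=3) weight 2/1365
  (X=2, Z=0, V=1, U=0, W=2, Y=0) weight 2/1365
  … 7 more
Group by X:
  weight(X=1) = 2/195
  weight(X=2) = 4/195
Total weight = 2/195 + 4/195 = 2/65
P(X=1 | obs) = 2/195 / 2/65 = 1/3
P(X=2 | obs) = 4/195 / 2/65 = 2/3

P(X=1) = 1/3, P(X=2) = 2/3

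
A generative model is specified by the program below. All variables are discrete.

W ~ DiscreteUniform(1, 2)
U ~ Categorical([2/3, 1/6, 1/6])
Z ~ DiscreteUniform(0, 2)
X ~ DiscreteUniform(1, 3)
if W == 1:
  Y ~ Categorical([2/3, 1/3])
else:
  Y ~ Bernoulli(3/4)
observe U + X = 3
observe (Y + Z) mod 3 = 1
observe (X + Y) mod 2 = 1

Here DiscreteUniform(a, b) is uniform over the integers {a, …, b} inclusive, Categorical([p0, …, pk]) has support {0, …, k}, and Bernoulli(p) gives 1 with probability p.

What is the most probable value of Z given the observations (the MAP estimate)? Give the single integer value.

argmax_v P(Z = v | obs) = 1

Enumerate traces; 6 have nonzero weight after conditioning:
  (W=1, U=0, Z=1, X=3, Y=0) weight 2/81
  (W=1, U=1, Z=0, X=2, Y=1) weight 1/324
  (W=1, U=2, Z=1, X=1, Y=0) weight 1/162
  (W=2, U=0, Z=1, X=3, Y=0) weight 1/108
  (W=2, U=1, Z=0, X=2, Y=1) weight 1/144
  (W=2, U=2, Z=1, X=1, Y=0) weight 1/432
Group by Z:
  weight(Z=0) = 13/1296
  weight(Z=1) = 55/1296
Total weight = 13/1296 + 55/1296 = 17/324
P(Z=0 | obs) = 13/1296 / 17/324 = 13/68
P(Z=1 | obs) = 55/1296 / 17/324 = 55/68
argmax = 1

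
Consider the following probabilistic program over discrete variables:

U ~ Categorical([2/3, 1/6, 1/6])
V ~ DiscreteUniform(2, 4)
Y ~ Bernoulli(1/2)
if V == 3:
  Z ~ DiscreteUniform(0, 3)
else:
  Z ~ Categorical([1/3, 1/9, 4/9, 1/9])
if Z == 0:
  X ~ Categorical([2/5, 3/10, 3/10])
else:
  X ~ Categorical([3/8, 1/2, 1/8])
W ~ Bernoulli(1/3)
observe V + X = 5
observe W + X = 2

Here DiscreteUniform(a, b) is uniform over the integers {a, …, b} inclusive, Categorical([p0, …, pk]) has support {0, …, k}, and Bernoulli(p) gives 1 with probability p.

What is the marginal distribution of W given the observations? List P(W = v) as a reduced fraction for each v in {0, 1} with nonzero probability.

P(W=0) = 81/185, P(W=1) = 104/185

Enumerate traces; 48 have nonzero weight after conditioning:
  (U=0, V=3, Y=0, Z=0, X=2, W=0) weight 1/180
  (U=0, V=3, Y=0, Z=1, X=2, W=0) weight 1/432
  (U=0, V=3, Y=0, Z=2, X=2, W=0) weight 1/432
  (U=0, V=3, Y=0, Z=3, X=2, W=0) weight 1/432
  (U=0, V=3, Y=1, Z=0, X=2, W=0) weight 1/180
  (U=0, V=3, Y=1, Z=1, X=2, W=0) weight 1/432
  (U=0, V=3, Y=1, Z=2, X=2, W=0) weight 1/432
  (U=0, V=3, Y=1, Z=3, X=2, W=0) weight 1/432
  (U=0, V=4, Y=0, Z=0, X=1, W=1) weight 1/270
  … 39 more
Group by W:
  weight(W=0) = 3/80
  weight(W=1) = 13/270
Total weight = 3/80 + 13/270 = 37/432
P(W=0 | obs) = 3/80 / 37/432 = 81/185
P(W=1 | obs) = 13/270 / 37/432 = 104/185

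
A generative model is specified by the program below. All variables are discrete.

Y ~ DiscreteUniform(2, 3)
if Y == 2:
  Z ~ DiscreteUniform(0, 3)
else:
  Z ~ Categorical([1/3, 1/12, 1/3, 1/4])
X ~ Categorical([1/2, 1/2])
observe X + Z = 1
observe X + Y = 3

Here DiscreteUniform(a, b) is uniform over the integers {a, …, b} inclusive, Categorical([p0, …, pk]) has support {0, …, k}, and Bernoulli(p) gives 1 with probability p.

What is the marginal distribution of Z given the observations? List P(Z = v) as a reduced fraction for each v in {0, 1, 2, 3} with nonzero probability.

Enumerate traces; 2 have nonzero weight after conditioning:
  (Y=2, Z=0, X=1) weight 1/16
  (Y=3, Z=1, X=0) weight 1/48
Group by Z:
  weight(Z=0) = 1/16
  weight(Z=1) = 1/48
Total weight = 1/16 + 1/48 = 1/12
P(Z=0 | obs) = 1/16 / 1/12 = 3/4
P(Z=1 | obs) = 1/48 / 1/12 = 1/4

P(Z=0) = 3/4, P(Z=1) = 1/4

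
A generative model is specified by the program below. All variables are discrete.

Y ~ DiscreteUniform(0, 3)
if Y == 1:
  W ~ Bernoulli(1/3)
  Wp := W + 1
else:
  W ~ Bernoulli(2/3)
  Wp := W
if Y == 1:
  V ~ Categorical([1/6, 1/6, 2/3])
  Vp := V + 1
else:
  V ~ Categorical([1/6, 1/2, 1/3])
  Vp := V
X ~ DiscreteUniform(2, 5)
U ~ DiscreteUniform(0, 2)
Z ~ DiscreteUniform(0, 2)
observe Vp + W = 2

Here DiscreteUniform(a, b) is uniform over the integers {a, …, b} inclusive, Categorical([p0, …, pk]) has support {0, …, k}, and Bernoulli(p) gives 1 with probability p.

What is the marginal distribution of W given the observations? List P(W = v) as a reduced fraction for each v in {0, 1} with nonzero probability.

P(W=0) = 8/27, P(W=1) = 19/27

Enumerate traces; 288 have nonzero weight after conditioning:
  (Y=0, W=0, V=2, X=2, U=0, Z=0) weight 1/1296
  (Y=0, W=0, V=2, X=2, U=0, Z=1) weight 1/1296
  (Y=0, W=0, V=2, X=2, U=0, Z=2) weight 1/1296
  (Y=0, W=0, V=2, X=2, U=1, Z=0) weight 1/1296
  (Y=0, W=0, V=2, X=2, U=1, Z=1) weight 1/1296
  (Y=0, W=0, V=2, X=2, U=1, Z=2) weight 1/1296
  (Y=0, W=0, V=2, X=2, U=2, Z=0) weight 1/1296
  (Y=0, W=0, V=2, X=2, U=2, Z=1) weight 1/1296
  (Y=0, W=1, V=1, X=2, U=0, Z=0) weight 1/432
  … 279 more
Group by W:
  weight(W=0) = 1/9
  weight(W=1) = 19/72
Total weight = 1/9 + 19/72 = 3/8
P(W=0 | obs) = 1/9 / 3/8 = 8/27
P(W=1 | obs) = 19/72 / 3/8 = 19/27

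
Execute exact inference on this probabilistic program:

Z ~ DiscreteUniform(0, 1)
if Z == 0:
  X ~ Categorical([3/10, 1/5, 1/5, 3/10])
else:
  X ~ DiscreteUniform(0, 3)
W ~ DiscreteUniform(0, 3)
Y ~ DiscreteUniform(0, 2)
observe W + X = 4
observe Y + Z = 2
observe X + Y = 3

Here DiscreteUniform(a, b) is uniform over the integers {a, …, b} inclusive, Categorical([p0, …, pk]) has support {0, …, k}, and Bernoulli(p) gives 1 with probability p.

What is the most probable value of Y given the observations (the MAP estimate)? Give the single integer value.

Enumerate traces; 2 have nonzero weight after conditioning:
  (Z=0, X=1, W=3, Y=2) weight 1/120
  (Z=1, X=2, W=2, Y=1) weight 1/96
Group by Y:
  weight(Y=1) = 1/96
  weight(Y=2) = 1/120
Total weight = 1/96 + 1/120 = 3/160
P(Y=1 | obs) = 1/96 / 3/160 = 5/9
P(Y=2 | obs) = 1/120 / 3/160 = 4/9
argmax = 1

argmax_v P(Y = v | obs) = 1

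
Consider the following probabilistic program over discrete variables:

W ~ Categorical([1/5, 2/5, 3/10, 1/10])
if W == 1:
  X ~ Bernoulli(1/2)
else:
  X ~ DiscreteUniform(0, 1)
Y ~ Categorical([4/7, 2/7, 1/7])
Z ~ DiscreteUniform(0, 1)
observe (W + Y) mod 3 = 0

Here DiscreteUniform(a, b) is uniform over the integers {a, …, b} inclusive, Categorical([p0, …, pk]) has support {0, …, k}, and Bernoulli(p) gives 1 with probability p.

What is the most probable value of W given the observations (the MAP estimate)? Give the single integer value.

argmax_v P(W = v | obs) = 0

Enumerate traces; 16 have nonzero weight after conditioning:
  (W=0, X=0, Y=0, Z=0) weight 1/35
  (W=0, X=0, Y=0, Z=1) weight 1/35
  (W=0, X=1, Y=0, Z=0) weight 1/35
  (W=0, X=1, Y=0, Z=1) weight 1/35
  (W=1, X=0, Y=2, Z=0) weight 1/70
  (W=1, X=0, Y=2, Z=1) weight 1/70
  (W=1, X=1, Y=2, Z=0) weight 1/70
  (W=1, X=1, Y=2, Z=1) weight 1/70
  (W=2, X=0, Y=1, Z=0) weight 3/140
  (W=3, X=0, Y=0, Z=0) weight 1/70
  … 6 more
Group by W:
  weight(W=0) = 4/35
  weight(W=1) = 2/35
  weight(W=2) = 3/35
  weight(W=3) = 2/35
Total weight = 4/35 + 2/35 + 3/35 + 2/35 = 11/35
P(W=0 | obs) = 4/35 / 11/35 = 4/11
P(W=1 | obs) = 2/35 / 11/35 = 2/11
P(W=2 | obs) = 3/35 / 11/35 = 3/11
P(W=3 | obs) = 2/35 / 11/35 = 2/11
argmax = 0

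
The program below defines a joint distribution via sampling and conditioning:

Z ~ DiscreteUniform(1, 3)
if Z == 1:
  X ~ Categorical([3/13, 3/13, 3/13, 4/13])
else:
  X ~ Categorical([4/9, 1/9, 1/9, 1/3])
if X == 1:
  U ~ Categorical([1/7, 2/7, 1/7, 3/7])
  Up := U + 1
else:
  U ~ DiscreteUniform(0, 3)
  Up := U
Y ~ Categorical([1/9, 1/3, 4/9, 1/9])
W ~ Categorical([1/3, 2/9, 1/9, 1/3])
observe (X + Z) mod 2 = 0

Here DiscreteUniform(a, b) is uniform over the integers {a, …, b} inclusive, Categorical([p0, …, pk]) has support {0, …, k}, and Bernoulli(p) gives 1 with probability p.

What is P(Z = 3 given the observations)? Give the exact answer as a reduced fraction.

Enumerate traces; 384 have nonzero weight after conditioning:
  (Z=1, X=1, U=0, Y=0, W=0) weight 1/2457
  (Z=1, X=1, U=0, Y=0, W=1) weight 2/7371
  (Z=1, X=1, U=0, Y=0, W=2) weight 1/7371
  (Z=1, X=1, U=0, Y=0, W=3) weight 1/2457
  (Z=1, X=1, U=0, Y=1, W=0) weight 1/819
  (Z=1, X=1, U=0, Y=1, W=1) weight 2/2457
  (Z=1, X=1, U=0, Y=1, W=2) weight 1/2457
  (Z=1, X=1, U=0, Y=1, W=3) weight 1/819
  (Z=2, X=0, U=0, Y=0, W=0) weight 1/729
  (Z=3, X=1, U=0, Y=0, W=0) weight 1/5103
  … 374 more
Group by Z:
  weight(Z=1) = 7/39
  weight(Z=2) = 5/27
  weight(Z=3) = 4/27
Total weight = 7/39 + 5/27 + 4/27 = 20/39
P(Z=1 | obs) = 7/39 / 20/39 = 7/20
P(Z=2 | obs) = 5/27 / 20/39 = 13/36
P(Z=3 | obs) = 4/27 / 20/39 = 13/45

P(Z = 3 | obs) = 13/45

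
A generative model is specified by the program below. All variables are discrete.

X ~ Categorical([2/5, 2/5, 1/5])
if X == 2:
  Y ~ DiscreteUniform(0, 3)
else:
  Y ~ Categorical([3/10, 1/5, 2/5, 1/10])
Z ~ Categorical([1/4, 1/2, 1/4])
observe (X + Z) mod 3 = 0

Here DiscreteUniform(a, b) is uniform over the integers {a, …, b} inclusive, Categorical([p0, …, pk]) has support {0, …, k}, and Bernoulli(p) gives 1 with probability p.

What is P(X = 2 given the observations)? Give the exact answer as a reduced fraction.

Enumerate traces; 12 have nonzero weight after conditioning:
  (X=0, Y=0, Z=0) weight 3/100
  (X=0, Y=1, Z=0) weight 1/50
  (X=0, Y=2, Z=0) weight 1/25
  (X=0, Y=3, Z=0) weight 1/100
  (X=1, Y=0, Z=2) weight 3/100
  (X=1, Y=1, Z=2) weight 1/50
  (X=1, Y=2, Z=2) weight 1/25
  (X=1, Y=3, Z=2) weight 1/100
  (X=2, Y=0, Z=1) weight 1/40
  … 3 more
Group by X:
  weight(X=0) = 1/10
  weight(X=1) = 1/10
  weight(X=2) = 1/10
Total weight = 1/10 + 1/10 + 1/10 = 3/10
P(X=0 | obs) = 1/10 / 3/10 = 1/3
P(X=1 | obs) = 1/10 / 3/10 = 1/3
P(X=2 | obs) = 1/10 / 3/10 = 1/3

P(X = 2 | obs) = 1/3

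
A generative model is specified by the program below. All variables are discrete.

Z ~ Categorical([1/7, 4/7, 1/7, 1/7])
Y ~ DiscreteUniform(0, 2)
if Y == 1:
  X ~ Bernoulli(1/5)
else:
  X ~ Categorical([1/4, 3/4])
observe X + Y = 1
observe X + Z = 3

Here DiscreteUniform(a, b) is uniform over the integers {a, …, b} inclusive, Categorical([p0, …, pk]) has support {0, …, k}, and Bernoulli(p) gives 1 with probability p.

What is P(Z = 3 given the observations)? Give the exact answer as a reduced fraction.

Enumerate traces; 2 have nonzero weight after conditioning:
  (Z=2, Y=0, X=1) weight 1/28
  (Z=3, Y=1, X=0) weight 4/105
Group by Z:
  weight(Z=2) = 1/28
  weight(Z=3) = 4/105
Total weight = 1/28 + 4/105 = 31/420
P(Z=2 | obs) = 1/28 / 31/420 = 15/31
P(Z=3 | obs) = 4/105 / 31/420 = 16/31

P(Z = 3 | obs) = 16/31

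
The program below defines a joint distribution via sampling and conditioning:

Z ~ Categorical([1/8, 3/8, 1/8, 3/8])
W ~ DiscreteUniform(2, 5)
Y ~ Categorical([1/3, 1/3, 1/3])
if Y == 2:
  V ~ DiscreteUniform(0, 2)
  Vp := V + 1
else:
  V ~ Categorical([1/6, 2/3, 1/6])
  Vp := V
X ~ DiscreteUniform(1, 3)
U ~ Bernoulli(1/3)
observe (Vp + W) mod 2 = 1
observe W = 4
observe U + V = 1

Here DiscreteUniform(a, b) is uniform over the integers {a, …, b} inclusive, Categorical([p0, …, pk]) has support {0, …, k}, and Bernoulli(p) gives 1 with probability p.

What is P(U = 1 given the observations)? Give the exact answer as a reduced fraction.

P(U = 1 | obs) = 1/9

Enumerate traces; 36 have nonzero weight after conditioning:
  (Z=0, W=4, Y=0, V=1, X=1, U=0) weight 1/648
  (Z=0, W=4, Y=0, V=1, X=2, U=0) weight 1/648
  (Z=0, W=4, Y=0, V=1, X=3, U=0) weight 1/648
  (Z=0, W=4, Y=1, V=1, X=1, U=0) weight 1/648
  (Z=0, W=4, Y=1, V=1, X=2, U=0) weight 1/648
  (Z=0, W=4, Y=1, V=1, X=3, U=0) weight 1/648
  (Z=0, W=4, Y=2, V=0, X=1, U=1) weight 1/2592
  (Z=0, W=4, Y=2, V=0, X=2, U=1) weight 1/2592
  … 28 more
Group by U:
  weight(U=0) = 2/27
  weight(U=1) = 1/108
Total weight = 2/27 + 1/108 = 1/12
P(U=0 | obs) = 2/27 / 1/12 = 8/9
P(U=1 | obs) = 1/108 / 1/12 = 1/9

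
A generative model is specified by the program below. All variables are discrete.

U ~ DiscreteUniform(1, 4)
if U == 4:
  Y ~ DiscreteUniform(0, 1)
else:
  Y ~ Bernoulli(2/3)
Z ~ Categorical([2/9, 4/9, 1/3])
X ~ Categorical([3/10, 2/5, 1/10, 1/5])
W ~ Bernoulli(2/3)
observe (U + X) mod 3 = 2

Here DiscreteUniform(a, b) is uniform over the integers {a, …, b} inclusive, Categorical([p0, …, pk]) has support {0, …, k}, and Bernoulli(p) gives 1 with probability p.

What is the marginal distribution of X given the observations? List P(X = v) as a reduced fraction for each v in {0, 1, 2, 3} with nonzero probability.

P(X=0) = 3/14, P(X=1) = 4/7, P(X=2) = 1/14, P(X=3) = 1/7

Enumerate traces; 60 have nonzero weight after conditioning:
  (U=1, Y=0, Z=0, X=1, W=0) weight 1/405
  (U=1, Y=0, Z=0, X=1, W=1) weight 2/405
  (U=1, Y=0, Z=1, X=1, W=0) weight 2/405
  (U=1, Y=0, Z=1, X=1, W=1) weight 4/405
  (U=1, Y=0, Z=2, X=1, W=0) weight 1/270
  (U=1, Y=0, Z=2, X=1, W=1) weight 1/135
  (U=1, Y=1, Z=0, X=1, W=0) weight 2/405
  (U=1, Y=1, Z=0, X=1, W=1) weight 4/405
  (U=2, Y=0, Z=0, X=0, W=0) weight 1/540
  (U=2, Y=0, Z=0, X=3, W=0) weight 1/810
  … 50 more
Group by X:
  weight(X=0) = 3/40
  weight(X=1) = 1/5
  weight(X=2) = 1/40
  weight(X=3) = 1/20
Total weight = 3/40 + 1/5 + 1/40 + 1/20 = 7/20
P(X=0 | obs) = 3/40 / 7/20 = 3/14
P(X=1 | obs) = 1/5 / 7/20 = 4/7
P(X=2 | obs) = 1/40 / 7/20 = 1/14
P(X=3 | obs) = 1/20 / 7/20 = 1/7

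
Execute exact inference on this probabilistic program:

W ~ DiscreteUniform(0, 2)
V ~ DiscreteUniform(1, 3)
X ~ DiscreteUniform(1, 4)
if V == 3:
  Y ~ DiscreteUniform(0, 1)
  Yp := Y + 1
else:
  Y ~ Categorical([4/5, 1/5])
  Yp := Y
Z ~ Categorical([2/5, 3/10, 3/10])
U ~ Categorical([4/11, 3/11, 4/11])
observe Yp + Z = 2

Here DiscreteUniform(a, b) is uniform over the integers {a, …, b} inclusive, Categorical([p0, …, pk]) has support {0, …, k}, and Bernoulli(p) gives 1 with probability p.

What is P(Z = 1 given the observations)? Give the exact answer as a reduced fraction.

P(Z = 1 | obs) = 27/95

Enumerate traces; 216 have nonzero weight after conditioning:
  (W=0, V=1, X=1, Y=0, Z=2, U=0) weight 2/825
  (W=0, V=1, X=1, Y=0, Z=2, U=1) weight 1/550
  (W=0, V=1, X=1, Y=0, Z=2, U=2) weight 2/825
  (W=0, V=1, X=1, Y=1, Z=1, U=0) weight 1/1650
  (W=0, V=1, X=1, Y=1, Z=1, U=1) weight 1/2200
  (W=0, V=1, X=1, Y=1, Z=1, U=2) weight 1/1650
  (W=0, V=1, X=2, Y=0, Z=2, U=0) weight 2/825
  (W=0, V=1, X=2, Y=0, Z=2, U=1) weight 1/550
  (W=0, V=3, X=1, Y=1, Z=0, U=0) weight 1/495
  … 207 more
Group by Z:
  weight(Z=0) = 1/15
  weight(Z=1) = 9/100
  weight(Z=2) = 4/25
Total weight = 1/15 + 9/100 + 4/25 = 19/60
P(Z=0 | obs) = 1/15 / 19/60 = 4/19
P(Z=1 | obs) = 9/100 / 19/60 = 27/95
P(Z=2 | obs) = 4/25 / 19/60 = 48/95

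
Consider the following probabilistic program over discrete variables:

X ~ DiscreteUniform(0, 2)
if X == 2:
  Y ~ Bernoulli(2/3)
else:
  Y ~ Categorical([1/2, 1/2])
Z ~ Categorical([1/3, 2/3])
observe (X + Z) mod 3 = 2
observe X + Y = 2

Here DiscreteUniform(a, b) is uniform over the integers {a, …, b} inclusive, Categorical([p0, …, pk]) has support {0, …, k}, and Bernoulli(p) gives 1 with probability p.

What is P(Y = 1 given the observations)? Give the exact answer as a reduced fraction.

P(Y = 1 | obs) = 3/4

Enumerate traces; 2 have nonzero weight after conditioning:
  (X=1, Y=1, Z=1) weight 1/9
  (X=2, Y=0, Z=0) weight 1/27
Group by Y:
  weight(Y=0) = 1/27
  weight(Y=1) = 1/9
Total weight = 1/27 + 1/9 = 4/27
P(Y=0 | obs) = 1/27 / 4/27 = 1/4
P(Y=1 | obs) = 1/9 / 4/27 = 3/4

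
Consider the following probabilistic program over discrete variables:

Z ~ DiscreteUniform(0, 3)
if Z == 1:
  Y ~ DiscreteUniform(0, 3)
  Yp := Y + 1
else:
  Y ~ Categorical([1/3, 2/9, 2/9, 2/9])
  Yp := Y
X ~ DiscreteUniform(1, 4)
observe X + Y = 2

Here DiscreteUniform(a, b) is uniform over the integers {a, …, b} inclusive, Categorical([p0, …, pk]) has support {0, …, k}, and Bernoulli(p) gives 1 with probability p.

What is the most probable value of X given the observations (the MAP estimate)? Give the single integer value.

Enumerate traces; 8 have nonzero weight after conditioning:
  (Z=0, Y=0, X=2) weight 1/48
  (Z=0, Y=1, X=1) weight 1/72
  (Z=1, Y=0, X=2) weight 1/64
  (Z=1, Y=1, X=1) weight 1/64
  (Z=2, Y=0, X=2) weight 1/48
  (Z=2, Y=1, X=1) weight 1/72
  (Z=3, Y=0, X=2) weight 1/48
  (Z=3, Y=1, X=1) weight 1/72
Group by X:
  weight(X=1) = 11/192
  weight(X=2) = 5/64
Total weight = 11/192 + 5/64 = 13/96
P(X=1 | obs) = 11/192 / 13/96 = 11/26
P(X=2 | obs) = 5/64 / 13/96 = 15/26
argmax = 2

argmax_v P(X = v | obs) = 2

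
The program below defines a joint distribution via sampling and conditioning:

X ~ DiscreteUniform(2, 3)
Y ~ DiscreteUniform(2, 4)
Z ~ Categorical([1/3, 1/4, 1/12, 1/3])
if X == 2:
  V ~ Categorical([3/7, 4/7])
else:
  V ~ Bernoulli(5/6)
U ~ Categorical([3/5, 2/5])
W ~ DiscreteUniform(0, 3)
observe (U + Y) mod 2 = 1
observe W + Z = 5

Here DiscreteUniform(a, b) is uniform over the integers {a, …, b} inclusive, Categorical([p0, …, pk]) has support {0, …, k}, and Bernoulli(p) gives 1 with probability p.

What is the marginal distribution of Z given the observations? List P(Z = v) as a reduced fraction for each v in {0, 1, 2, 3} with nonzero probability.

Enumerate traces; 24 have nonzero weight after conditioning:
  (X=2, Y=2, Z=2, V=0, U=1, W=3) weight 1/1680
  (X=2, Y=2, Z=2, V=1, U=1, W=3) weight 1/1260
  (X=2, Y=2, Z=3, V=0, U=1, W=2) weight 1/420
  (X=2, Y=2, Z=3, V=1, U=1, W=2) weight 1/315
  (X=2, Y=3, Z=2, V=0, U=0, W=3) weight 1/1120
  (X=2, Y=3, Z=2, V=1, U=0, W=3) weight 1/840
  (X=2, Y=3, Z=3, V=0, U=0, W=2) weight 1/280
  (X=2, Y=3, Z=3, V=1, U=0, W=2) weight 1/210
  … 16 more
Group by Z:
  weight(Z=2) = 7/720
  weight(Z=3) = 7/180
Total weight = 7/720 + 7/180 = 7/144
P(Z=2 | obs) = 7/720 / 7/144 = 1/5
P(Z=3 | obs) = 7/180 / 7/144 = 4/5

P(Z=2) = 1/5, P(Z=3) = 4/5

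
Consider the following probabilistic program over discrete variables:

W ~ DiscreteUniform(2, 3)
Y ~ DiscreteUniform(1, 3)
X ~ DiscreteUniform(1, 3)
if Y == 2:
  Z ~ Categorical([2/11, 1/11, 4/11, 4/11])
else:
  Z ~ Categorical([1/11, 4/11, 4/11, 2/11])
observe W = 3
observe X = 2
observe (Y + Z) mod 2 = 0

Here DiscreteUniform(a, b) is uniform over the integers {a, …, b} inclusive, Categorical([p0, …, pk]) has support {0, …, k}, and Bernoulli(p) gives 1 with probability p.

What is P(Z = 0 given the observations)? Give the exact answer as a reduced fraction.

P(Z = 0 | obs) = 1/9

Enumerate traces; 6 have nonzero weight after conditioning:
  (W=3, Y=1, X=2, Z=1) weight 2/99
  (W=3, Y=1, X=2, Z=3) weight 1/99
  (W=3, Y=2, X=2, Z=0) weight 1/99
  (W=3, Y=2, X=2, Z=2) weight 2/99
  (W=3, Y=3, X=2, Z=1) weight 2/99
  (W=3, Y=3, X=2, Z=3) weight 1/99
Group by Z:
  weight(Z=0) = 1/99
  weight(Z=1) = 4/99
  weight(Z=2) = 2/99
  weight(Z=3) = 2/99
Total weight = 1/99 + 4/99 + 2/99 + 2/99 = 1/11
P(Z=0 | obs) = 1/99 / 1/11 = 1/9
P(Z=1 | obs) = 4/99 / 1/11 = 4/9
P(Z=2 | obs) = 2/99 / 1/11 = 2/9
P(Z=3 | obs) = 2/99 / 1/11 = 2/9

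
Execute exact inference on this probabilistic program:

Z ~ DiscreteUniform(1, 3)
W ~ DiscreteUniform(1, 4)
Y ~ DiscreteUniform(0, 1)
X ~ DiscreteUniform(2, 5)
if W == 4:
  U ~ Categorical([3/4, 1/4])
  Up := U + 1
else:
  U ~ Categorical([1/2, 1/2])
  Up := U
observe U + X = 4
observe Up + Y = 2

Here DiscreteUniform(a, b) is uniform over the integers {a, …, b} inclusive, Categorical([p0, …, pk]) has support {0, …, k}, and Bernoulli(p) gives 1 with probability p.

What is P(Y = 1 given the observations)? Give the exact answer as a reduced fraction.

Enumerate traces; 15 have nonzero weight after conditioning:
  (Z=1, W=1, Y=1, X=3, U=1) weight 1/192
  (Z=1, W=2, Y=1, X=3, U=1) weight 1/192
  (Z=1, W=3, Y=1, X=3, U=1) weight 1/192
  (Z=1, W=4, Y=0, X=3, U=1) weight 1/384
  (Z=1, W=4, Y=1, X=4, U=0) weight 1/128
  (Z=2, W=1, Y=1, X=3, U=1) weight 1/192
  (Z=2, W=2, Y=1, X=3, U=1) weight 1/192
  (Z=2, W=3, Y=1, X=3, U=1) weight 1/192
  … 7 more
Group by Y:
  weight(Y=0) = 1/128
  weight(Y=1) = 9/128
Total weight = 1/128 + 9/128 = 5/64
P(Y=0 | obs) = 1/128 / 5/64 = 1/10
P(Y=1 | obs) = 9/128 / 5/64 = 9/10

P(Y = 1 | obs) = 9/10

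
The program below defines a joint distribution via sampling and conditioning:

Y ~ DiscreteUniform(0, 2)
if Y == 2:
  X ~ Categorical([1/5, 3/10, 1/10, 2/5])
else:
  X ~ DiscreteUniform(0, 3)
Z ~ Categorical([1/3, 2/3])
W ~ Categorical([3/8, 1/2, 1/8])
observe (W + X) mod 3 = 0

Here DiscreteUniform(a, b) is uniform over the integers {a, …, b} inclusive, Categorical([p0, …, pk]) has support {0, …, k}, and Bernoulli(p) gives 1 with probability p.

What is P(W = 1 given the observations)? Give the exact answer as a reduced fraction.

Enumerate traces; 24 have nonzero weight after conditioning:
  (Y=0, X=0, Z=0, W=0) weight 1/96
  (Y=0, X=0, Z=1, W=0) weight 1/48
  (Y=0, X=1, Z=0, W=2) weight 1/288
  (Y=0, X=1, Z=1, W=2) weight 1/144
  (Y=0, X=2, Z=0, W=1) weight 1/72
  (Y=0, X=2, Z=1, W=1) weight 1/36
  (Y=0, X=3, Z=0, W=0) weight 1/96
  (Y=0, X=3, Z=1, W=0) weight 1/48
  … 16 more
Group by W:
  weight(W=0) = 1/5
  weight(W=1) = 1/10
  weight(W=2) = 1/30
Total weight = 1/5 + 1/10 + 1/30 = 1/3
P(W=0 | obs) = 1/5 / 1/3 = 3/5
P(W=1 | obs) = 1/10 / 1/3 = 3/10
P(W=2 | obs) = 1/30 / 1/3 = 1/10

P(W = 1 | obs) = 3/10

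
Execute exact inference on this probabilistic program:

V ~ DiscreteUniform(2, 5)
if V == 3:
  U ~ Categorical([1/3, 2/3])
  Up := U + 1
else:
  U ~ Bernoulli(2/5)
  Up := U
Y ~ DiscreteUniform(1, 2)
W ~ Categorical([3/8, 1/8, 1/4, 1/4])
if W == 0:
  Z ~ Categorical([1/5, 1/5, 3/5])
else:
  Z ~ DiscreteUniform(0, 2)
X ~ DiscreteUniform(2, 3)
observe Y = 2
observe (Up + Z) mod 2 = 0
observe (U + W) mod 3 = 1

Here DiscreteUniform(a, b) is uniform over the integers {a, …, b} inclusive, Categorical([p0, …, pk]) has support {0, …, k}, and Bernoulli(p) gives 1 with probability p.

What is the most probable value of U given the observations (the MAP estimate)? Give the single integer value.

argmax_v P(U = v | obs) = 1

Enumerate traces; 34 have nonzero weight after conditioning:
  (V=2, U=0, Y=2, W=1, Z=0, X=2) weight 1/640
  (V=2, U=0, Y=2, W=1, Z=0, X=3) weight 1/640
  (V=2, U=0, Y=2, W=1, Z=2, X=2) weight 1/640
  (V=2, U=0, Y=2, W=1, Z=2, X=3) weight 1/640
  (V=2, U=1, Y=2, W=0, Z=1, X=2) weight 3/1600
  (V=2, U=1, Y=2, W=0, Z=1, X=3) weight 3/1600
  (V=2, U=1, Y=2, W=3, Z=1, X=2) weight 1/480
  (V=2, U=1, Y=2, W=3, Z=1, X=3) weight 1/480
  … 26 more
Group by U:
  weight(U=0) = 59/2880
  weight(U=1) = 451/7200
Total weight = 59/2880 + 451/7200 = 133/1600
P(U=0 | obs) = 59/2880 / 133/1600 = 295/1197
P(U=1 | obs) = 451/7200 / 133/1600 = 902/1197
argmax = 1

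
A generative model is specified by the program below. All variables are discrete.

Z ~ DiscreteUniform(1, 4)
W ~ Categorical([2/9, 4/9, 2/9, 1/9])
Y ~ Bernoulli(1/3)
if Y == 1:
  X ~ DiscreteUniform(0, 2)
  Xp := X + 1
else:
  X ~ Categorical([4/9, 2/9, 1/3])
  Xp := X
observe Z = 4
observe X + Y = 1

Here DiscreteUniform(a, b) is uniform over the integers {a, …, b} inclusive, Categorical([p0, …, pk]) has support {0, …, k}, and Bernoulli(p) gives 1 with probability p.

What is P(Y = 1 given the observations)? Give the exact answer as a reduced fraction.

Enumerate traces; 8 have nonzero weight after conditioning:
  (Z=4, W=0, Y=0, X=1) weight 2/243
  (Z=4, W=0, Y=1, X=0) weight 1/162
  (Z=4, W=1, Y=0, X=1) weight 4/243
  (Z=4, W=1, Y=1, X=0) weight 1/81
  (Z=4, W=2, Y=0, X=1) weight 2/243
  (Z=4, W=2, Y=1, X=0) weight 1/162
  (Z=4, W=3, Y=0, X=1) weight 1/243
  (Z=4, W=3, Y=1, X=0) weight 1/324
Group by Y:
  weight(Y=0) = 1/27
  weight(Y=1) = 1/36
Total weight = 1/27 + 1/36 = 7/108
P(Y=0 | obs) = 1/27 / 7/108 = 4/7
P(Y=1 | obs) = 1/36 / 7/108 = 3/7

P(Y = 1 | obs) = 3/7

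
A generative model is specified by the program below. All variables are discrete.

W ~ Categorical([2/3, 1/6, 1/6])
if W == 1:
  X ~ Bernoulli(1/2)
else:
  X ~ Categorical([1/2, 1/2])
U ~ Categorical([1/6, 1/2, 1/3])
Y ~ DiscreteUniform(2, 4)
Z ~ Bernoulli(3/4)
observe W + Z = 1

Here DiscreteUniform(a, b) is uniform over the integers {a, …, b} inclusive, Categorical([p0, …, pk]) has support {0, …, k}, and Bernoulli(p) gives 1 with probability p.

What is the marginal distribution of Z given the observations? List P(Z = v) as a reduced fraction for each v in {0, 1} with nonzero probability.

Enumerate traces; 36 have nonzero weight after conditioning:
  (W=0, X=0, U=0, Y=2, Z=1) weight 1/72
  (W=0, X=0, U=0, Y=3, Z=1) weight 1/72
  (W=0, X=0, U=0, Y=4, Z=1) weight 1/72
  (W=0, X=0, U=1, Y=2, Z=1) weight 1/24
  (W=0, X=0, U=1, Y=3, Z=1) weight 1/24
  (W=0, X=0, U=1, Y=4, Z=1) weight 1/24
  (W=0, X=0, U=2, Y=2, Z=1) weight 1/36
  (W=0, X=0, U=2, Y=3, Z=1) weight 1/36
  (W=1, X=0, U=0, Y=2, Z=0) weight 1/864
  … 27 more
Group by Z:
  weight(Z=0) = 1/24
  weight(Z=1) = 1/2
Total weight = 1/24 + 1/2 = 13/24
P(Z=0 | obs) = 1/24 / 13/24 = 1/13
P(Z=1 | obs) = 1/2 / 13/24 = 12/13

P(Z=0) = 1/13, P(Z=1) = 12/13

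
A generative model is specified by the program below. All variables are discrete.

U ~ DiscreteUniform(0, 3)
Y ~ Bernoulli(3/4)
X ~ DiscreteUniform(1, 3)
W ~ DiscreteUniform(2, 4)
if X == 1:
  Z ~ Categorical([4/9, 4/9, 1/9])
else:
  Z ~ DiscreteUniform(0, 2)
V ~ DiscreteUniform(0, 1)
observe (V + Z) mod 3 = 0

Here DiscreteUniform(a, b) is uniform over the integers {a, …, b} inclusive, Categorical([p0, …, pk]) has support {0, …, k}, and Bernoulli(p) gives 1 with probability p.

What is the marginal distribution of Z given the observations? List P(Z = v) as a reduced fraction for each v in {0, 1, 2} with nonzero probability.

P(Z=0) = 10/17, P(Z=2) = 7/17

Enumerate traces; 144 have nonzero weight after conditioning:
  (U=0, Y=0, X=1, W=2, Z=0, V=0) weight 1/648
  (U=0, Y=0, X=1, W=2, Z=2, V=1) weight 1/2592
  (U=0, Y=0, X=1, W=3, Z=0, V=0) weight 1/648
  (U=0, Y=0, X=1, W=3, Z=2, V=1) weight 1/2592
  (U=0, Y=0, X=1, W=4, Z=0, V=0) weight 1/648
  (U=0, Y=0, X=1, W=4, Z=2, V=1) weight 1/2592
  (U=0, Y=0, X=2, W=2, Z=0, V=0) weight 1/864
  (U=0, Y=0, X=2, W=2, Z=2, V=1) weight 1/864
  … 136 more
Group by Z:
  weight(Z=0) = 5/27
  weight(Z=2) = 7/54
Total weight = 5/27 + 7/54 = 17/54
P(Z=0 | obs) = 5/27 / 17/54 = 10/17
P(Z=2 | obs) = 7/54 / 17/54 = 7/17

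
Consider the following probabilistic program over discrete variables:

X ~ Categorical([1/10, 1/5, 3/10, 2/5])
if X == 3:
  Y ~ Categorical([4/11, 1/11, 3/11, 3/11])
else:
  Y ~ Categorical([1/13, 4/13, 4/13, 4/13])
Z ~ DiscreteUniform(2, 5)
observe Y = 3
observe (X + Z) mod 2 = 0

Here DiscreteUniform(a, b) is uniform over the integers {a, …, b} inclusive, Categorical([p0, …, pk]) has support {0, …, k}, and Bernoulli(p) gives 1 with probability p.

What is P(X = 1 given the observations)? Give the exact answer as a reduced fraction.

Enumerate traces; 8 have nonzero weight after conditioning:
  (X=0, Y=3, Z=2) weight 1/130
  (X=0, Y=3, Z=4) weight 1/130
  (X=1, Y=3, Z=3) weight 1/65
  (X=1, Y=3, Z=5) weight 1/65
  (X=2, Y=3, Z=2) weight 3/130
  (X=2, Y=3, Z=4) weight 3/130
  (X=3, Y=3, Z=3) weight 3/110
  (X=3, Y=3, Z=5) weight 3/110
Group by X:
  weight(X=0) = 1/65
  weight(X=1) = 2/65
  weight(X=2) = 3/65
  weight(X=3) = 3/55
Total weight = 1/65 + 2/65 + 3/65 + 3/55 = 21/143
P(X=0 | obs) = 1/65 / 21/143 = 11/105
P(X=1 | obs) = 2/65 / 21/143 = 22/105
P(X=2 | obs) = 3/65 / 21/143 = 11/35
P(X=3 | obs) = 3/55 / 21/143 = 13/35

P(X = 1 | obs) = 22/105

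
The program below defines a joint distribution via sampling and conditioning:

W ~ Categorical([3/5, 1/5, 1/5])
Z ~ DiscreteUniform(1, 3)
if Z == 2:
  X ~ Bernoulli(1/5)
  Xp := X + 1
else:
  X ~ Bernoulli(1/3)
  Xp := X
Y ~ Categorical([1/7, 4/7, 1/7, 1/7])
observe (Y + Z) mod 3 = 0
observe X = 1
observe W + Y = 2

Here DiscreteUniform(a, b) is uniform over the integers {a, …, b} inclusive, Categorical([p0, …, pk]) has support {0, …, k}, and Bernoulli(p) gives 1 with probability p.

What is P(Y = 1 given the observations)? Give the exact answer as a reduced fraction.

Enumerate traces; 3 have nonzero weight after conditioning:
  (W=0, Z=1, X=1, Y=2) weight 1/105
  (W=1, Z=2, X=1, Y=1) weight 4/525
  (W=2, Z=3, X=1, Y=0) weight 1/315
Group by Y:
  weight(Y=0) = 1/315
  weight(Y=1) = 4/525
  weight(Y=2) = 1/105
Total weight = 1/315 + 4/525 + 1/105 = 32/1575
P(Y=0 | obs) = 1/315 / 32/1575 = 5/32
P(Y=1 | obs) = 4/525 / 32/1575 = 3/8
P(Y=2 | obs) = 1/105 / 32/1575 = 15/32

P(Y = 1 | obs) = 3/8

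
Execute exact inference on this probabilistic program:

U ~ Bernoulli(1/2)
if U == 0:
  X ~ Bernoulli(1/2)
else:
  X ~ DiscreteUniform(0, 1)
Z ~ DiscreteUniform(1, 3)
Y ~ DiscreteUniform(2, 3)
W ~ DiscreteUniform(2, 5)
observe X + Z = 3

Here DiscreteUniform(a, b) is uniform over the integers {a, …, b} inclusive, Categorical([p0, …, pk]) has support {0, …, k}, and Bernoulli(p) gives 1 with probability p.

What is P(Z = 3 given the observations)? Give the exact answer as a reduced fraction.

P(Z = 3 | obs) = 1/2

Enumerate traces; 32 have nonzero weight after conditioning:
  (U=0, X=0, Z=3, Y=2, W=2) weight 1/96
  (U=0, X=0, Z=3, Y=2, W=3) weight 1/96
  (U=0, X=0, Z=3, Y=2, W=4) weight 1/96
  (U=0, X=0, Z=3, Y=2, W=5) weight 1/96
  (U=0, X=0, Z=3, Y=3, W=2) weight 1/96
  (U=0, X=0, Z=3, Y=3, W=3) weight 1/96
  (U=0, X=0, Z=3, Y=3, W=4) weight 1/96
  (U=0, X=0, Z=3, Y=3, W=5) weight 1/96
  (U=0, X=1, Z=2, Y=2, W=2) weight 1/96
  … 23 more
Group by Z:
  weight(Z=2) = 1/6
  weight(Z=3) = 1/6
Total weight = 1/6 + 1/6 = 1/3
P(Z=2 | obs) = 1/6 / 1/3 = 1/2
P(Z=3 | obs) = 1/6 / 1/3 = 1/2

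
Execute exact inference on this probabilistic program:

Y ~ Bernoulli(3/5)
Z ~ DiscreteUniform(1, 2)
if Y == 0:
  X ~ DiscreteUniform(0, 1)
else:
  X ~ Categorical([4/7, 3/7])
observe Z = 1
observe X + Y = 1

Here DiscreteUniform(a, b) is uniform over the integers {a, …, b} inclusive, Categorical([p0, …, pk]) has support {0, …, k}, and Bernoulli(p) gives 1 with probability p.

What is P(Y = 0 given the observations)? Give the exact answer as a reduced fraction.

Enumerate traces; 2 have nonzero weight after conditioning:
  (Y=0, Z=1, X=1) weight 1/10
  (Y=1, Z=1, X=0) weight 6/35
Group by Y:
  weight(Y=0) = 1/10
  weight(Y=1) = 6/35
Total weight = 1/10 + 6/35 = 19/70
P(Y=0 | obs) = 1/10 / 19/70 = 7/19
P(Y=1 | obs) = 6/35 / 19/70 = 12/19

P(Y = 0 | obs) = 7/19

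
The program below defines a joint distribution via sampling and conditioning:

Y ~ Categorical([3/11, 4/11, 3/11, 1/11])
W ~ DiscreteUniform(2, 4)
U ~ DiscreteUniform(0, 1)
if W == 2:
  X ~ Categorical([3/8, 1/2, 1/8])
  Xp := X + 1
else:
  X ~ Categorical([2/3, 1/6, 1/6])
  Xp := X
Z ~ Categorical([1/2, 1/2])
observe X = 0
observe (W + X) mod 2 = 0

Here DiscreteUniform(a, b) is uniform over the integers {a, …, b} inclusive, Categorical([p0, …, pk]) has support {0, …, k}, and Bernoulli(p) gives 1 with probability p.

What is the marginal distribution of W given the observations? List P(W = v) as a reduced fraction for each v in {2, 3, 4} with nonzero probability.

P(W=2) = 9/25, P(W=4) = 16/25

Enumerate traces; 32 have nonzero weight after conditioning:
  (Y=0, W=2, U=0, X=0, Z=0) weight 3/352
  (Y=0, W=2, U=0, X=0, Z=1) weight 3/352
  (Y=0, W=2, U=1, X=0, Z=0) weight 3/352
  (Y=0, W=2, U=1, X=0, Z=1) weight 3/352
  (Y=0, W=4, U=0, X=0, Z=0) weight 1/66
  (Y=0, W=4, U=0, X=0, Z=1) weight 1/66
  (Y=0, W=4, U=1, X=0, Z=0) weight 1/66
  (Y=0, W=4, U=1, X=0, Z=1) weight 1/66
  … 24 more
Group by W:
  weight(W=2) = 1/8
  weight(W=4) = 2/9
Total weight = 1/8 + 2/9 = 25/72
P(W=2 | obs) = 1/8 / 25/72 = 9/25
P(W=4 | obs) = 2/9 / 25/72 = 16/25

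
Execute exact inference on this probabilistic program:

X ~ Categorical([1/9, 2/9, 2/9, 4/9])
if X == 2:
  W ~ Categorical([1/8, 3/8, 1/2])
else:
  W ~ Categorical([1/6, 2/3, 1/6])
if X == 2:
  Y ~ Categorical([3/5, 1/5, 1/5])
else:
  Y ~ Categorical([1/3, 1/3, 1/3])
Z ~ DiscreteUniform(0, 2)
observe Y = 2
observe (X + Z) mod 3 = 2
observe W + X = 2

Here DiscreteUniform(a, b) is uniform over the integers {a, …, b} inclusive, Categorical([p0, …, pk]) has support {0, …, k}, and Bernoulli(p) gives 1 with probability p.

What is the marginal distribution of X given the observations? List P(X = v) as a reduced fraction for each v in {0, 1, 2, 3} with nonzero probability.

Enumerate traces; 3 have nonzero weight after conditioning:
  (X=0, W=2, Y=2, Z=2) weight 1/486
  (X=1, W=1, Y=2, Z=1) weight 4/243
  (X=2, W=0, Y=2, Z=0) weight 1/540
Group by X:
  weight(X=0) = 1/486
  weight(X=1) = 4/243
  weight(X=2) = 1/540
Total weight = 1/486 + 4/243 + 1/540 = 11/540
P(X=0 | obs) = 1/486 / 11/540 = 10/99
P(X=1 | obs) = 4/243 / 11/540 = 80/99
P(X=2 | obs) = 1/540 / 11/540 = 1/11

P(X=0) = 10/99, P(X=1) = 80/99, P(X=2) = 1/11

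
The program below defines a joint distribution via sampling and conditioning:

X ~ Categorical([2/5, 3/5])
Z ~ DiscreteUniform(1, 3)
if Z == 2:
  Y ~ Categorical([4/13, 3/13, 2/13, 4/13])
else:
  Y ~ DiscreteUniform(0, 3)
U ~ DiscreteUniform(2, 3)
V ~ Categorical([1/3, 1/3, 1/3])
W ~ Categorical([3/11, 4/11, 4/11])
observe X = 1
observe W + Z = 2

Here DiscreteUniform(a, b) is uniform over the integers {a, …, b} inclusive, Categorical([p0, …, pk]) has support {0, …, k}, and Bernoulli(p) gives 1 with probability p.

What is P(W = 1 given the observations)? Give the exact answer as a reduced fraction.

P(W = 1 | obs) = 4/7

Enumerate traces; 48 have nonzero weight after conditioning:
  (X=1, Z=1, Y=0, U=2, V=0, W=1) weight 1/330
  (X=1, Z=1, Y=0, U=2, V=1, W=1) weight 1/330
  (X=1, Z=1, Y=0, U=2, V=2, W=1) weight 1/330
  (X=1, Z=1, Y=0, U=3, V=0, W=1) weight 1/330
  (X=1, Z=1, Y=0, U=3, V=1, W=1) weight 1/330
  (X=1, Z=1, Y=0, U=3, V=2, W=1) weight 1/330
  (X=1, Z=1, Y=1, U=2, V=0, W=1) weight 1/330
  (X=1, Z=1, Y=1, U=2, V=1, W=1) weight 1/330
  (X=1, Z=2, Y=0, U=2, V=0, W=0) weight 2/715
  … 39 more
Group by W:
  weight(W=0) = 3/55
  weight(W=1) = 4/55
Total weight = 3/55 + 4/55 = 7/55
P(W=0 | obs) = 3/55 / 7/55 = 3/7
P(W=1 | obs) = 4/55 / 7/55 = 4/7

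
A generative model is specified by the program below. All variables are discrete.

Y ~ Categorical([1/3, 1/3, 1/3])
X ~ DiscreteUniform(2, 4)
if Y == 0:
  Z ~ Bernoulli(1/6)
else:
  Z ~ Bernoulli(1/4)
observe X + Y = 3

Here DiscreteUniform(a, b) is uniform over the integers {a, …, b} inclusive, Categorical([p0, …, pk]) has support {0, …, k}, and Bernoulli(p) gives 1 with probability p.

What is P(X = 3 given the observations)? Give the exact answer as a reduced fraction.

Enumerate traces; 4 have nonzero weight after conditioning:
  (Y=0, X=3, Z=0) weight 5/54
  (Y=0, X=3, Z=1) weight 1/54
  (Y=1, X=2, Z=0) weight 1/12
  (Y=1, X=2, Z=1) weight 1/36
Group by X:
  weight(X=2) = 1/9
  weight(X=3) = 1/9
Total weight = 1/9 + 1/9 = 2/9
P(X=2 | obs) = 1/9 / 2/9 = 1/2
P(X=3 | obs) = 1/9 / 2/9 = 1/2

P(X = 3 | obs) = 1/2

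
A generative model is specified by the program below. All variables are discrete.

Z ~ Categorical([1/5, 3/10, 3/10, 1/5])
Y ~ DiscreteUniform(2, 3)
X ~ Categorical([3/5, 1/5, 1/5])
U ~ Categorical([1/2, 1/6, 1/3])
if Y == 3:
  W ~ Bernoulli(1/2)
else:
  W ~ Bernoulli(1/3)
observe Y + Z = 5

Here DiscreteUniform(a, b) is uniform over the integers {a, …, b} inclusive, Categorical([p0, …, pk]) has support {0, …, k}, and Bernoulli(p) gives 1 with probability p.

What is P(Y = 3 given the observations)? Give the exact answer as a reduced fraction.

Enumerate traces; 36 have nonzero weight after conditioning:
  (Z=2, Y=3, X=0, U=0, W=0) weight 9/400
  (Z=2, Y=3, X=0, U=0, W=1) weight 9/400
  (Z=2, Y=3, X=0, U=1, W=0) weight 3/400
  (Z=2, Y=3, X=0, U=1, W=1) weight 3/400
  (Z=2, Y=3, X=0, U=2, W=0) weight 3/200
  (Z=2, Y=3, X=0, U=2, W=1) weight 3/200
  (Z=2, Y=3, X=1, U=0, W=0) weight 3/400
  (Z=2, Y=3, X=1, U=0, W=1) weight 3/400
  (Z=3, Y=2, X=0, U=0, W=0) weight 1/50
  … 27 more
Group by Y:
  weight(Y=2) = 1/10
  weight(Y=3) = 3/20
Total weight = 1/10 + 3/20 = 1/4
P(Y=2 | obs) = 1/10 / 1/4 = 2/5
P(Y=3 | obs) = 3/20 / 1/4 = 3/5

P(Y = 3 | obs) = 3/5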